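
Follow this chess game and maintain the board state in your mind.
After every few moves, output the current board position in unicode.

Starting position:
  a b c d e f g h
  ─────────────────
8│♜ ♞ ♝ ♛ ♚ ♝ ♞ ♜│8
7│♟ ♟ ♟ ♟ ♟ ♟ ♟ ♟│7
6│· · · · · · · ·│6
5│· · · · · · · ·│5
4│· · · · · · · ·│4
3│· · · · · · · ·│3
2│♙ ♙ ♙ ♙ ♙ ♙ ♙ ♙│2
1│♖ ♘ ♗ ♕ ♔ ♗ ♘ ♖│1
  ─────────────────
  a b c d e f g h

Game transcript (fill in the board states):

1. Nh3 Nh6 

  a b c d e f g h
  ─────────────────
8│♜ ♞ ♝ ♛ ♚ ♝ · ♜│8
7│♟ ♟ ♟ ♟ ♟ ♟ ♟ ♟│7
6│· · · · · · · ♞│6
5│· · · · · · · ·│5
4│· · · · · · · ·│4
3│· · · · · · · ♘│3
2│♙ ♙ ♙ ♙ ♙ ♙ ♙ ♙│2
1│♖ ♘ ♗ ♕ ♔ ♗ · ♖│1
  ─────────────────
  a b c d e f g h

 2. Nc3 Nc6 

  a b c d e f g h
  ─────────────────
8│♜ · ♝ ♛ ♚ ♝ · ♜│8
7│♟ ♟ ♟ ♟ ♟ ♟ ♟ ♟│7
6│· · ♞ · · · · ♞│6
5│· · · · · · · ·│5
4│· · · · · · · ·│4
3│· · ♘ · · · · ♘│3
2│♙ ♙ ♙ ♙ ♙ ♙ ♙ ♙│2
1│♖ · ♗ ♕ ♔ ♗ · ♖│1
  ─────────────────
  a b c d e f g h

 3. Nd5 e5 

  a b c d e f g h
  ─────────────────
8│♜ · ♝ ♛ ♚ ♝ · ♜│8
7│♟ ♟ ♟ ♟ · ♟ ♟ ♟│7
6│· · ♞ · · · · ♞│6
5│· · · ♘ ♟ · · ·│5
4│· · · · · · · ·│4
3│· · · · · · · ♘│3
2│♙ ♙ ♙ ♙ ♙ ♙ ♙ ♙│2
1│♖ · ♗ ♕ ♔ ♗ · ♖│1
  ─────────────────
  a b c d e f g h

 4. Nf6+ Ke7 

  a b c d e f g h
  ─────────────────
8│♜ · ♝ ♛ · ♝ · ♜│8
7│♟ ♟ ♟ ♟ ♚ ♟ ♟ ♟│7
6│· · ♞ · · ♘ · ♞│6
5│· · · · ♟ · · ·│5
4│· · · · · · · ·│4
3│· · · · · · · ♘│3
2│♙ ♙ ♙ ♙ ♙ ♙ ♙ ♙│2
1│♖ · ♗ ♕ ♔ ♗ · ♖│1
  ─────────────────
  a b c d e f g h

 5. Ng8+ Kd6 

  a b c d e f g h
  ─────────────────
8│♜ · ♝ ♛ · ♝ ♘ ♜│8
7│♟ ♟ ♟ ♟ · ♟ ♟ ♟│7
6│· · ♞ ♚ · · · ♞│6
5│· · · · ♟ · · ·│5
4│· · · · · · · ·│4
3│· · · · · · · ♘│3
2│♙ ♙ ♙ ♙ ♙ ♙ ♙ ♙│2
1│♖ · ♗ ♕ ♔ ♗ · ♖│1
  ─────────────────
  a b c d e f g h



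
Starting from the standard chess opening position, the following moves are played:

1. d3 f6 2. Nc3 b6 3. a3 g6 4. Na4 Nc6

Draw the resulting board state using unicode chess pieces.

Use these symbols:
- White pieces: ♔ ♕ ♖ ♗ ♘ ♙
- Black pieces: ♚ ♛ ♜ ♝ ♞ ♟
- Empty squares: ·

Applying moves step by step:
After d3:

♜ ♞ ♝ ♛ ♚ ♝ ♞ ♜
♟ ♟ ♟ ♟ ♟ ♟ ♟ ♟
· · · · · · · ·
· · · · · · · ·
· · · · · · · ·
· · · ♙ · · · ·
♙ ♙ ♙ · ♙ ♙ ♙ ♙
♖ ♘ ♗ ♕ ♔ ♗ ♘ ♖


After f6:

♜ ♞ ♝ ♛ ♚ ♝ ♞ ♜
♟ ♟ ♟ ♟ ♟ · ♟ ♟
· · · · · ♟ · ·
· · · · · · · ·
· · · · · · · ·
· · · ♙ · · · ·
♙ ♙ ♙ · ♙ ♙ ♙ ♙
♖ ♘ ♗ ♕ ♔ ♗ ♘ ♖


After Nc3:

♜ ♞ ♝ ♛ ♚ ♝ ♞ ♜
♟ ♟ ♟ ♟ ♟ · ♟ ♟
· · · · · ♟ · ·
· · · · · · · ·
· · · · · · · ·
· · ♘ ♙ · · · ·
♙ ♙ ♙ · ♙ ♙ ♙ ♙
♖ · ♗ ♕ ♔ ♗ ♘ ♖


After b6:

♜ ♞ ♝ ♛ ♚ ♝ ♞ ♜
♟ · ♟ ♟ ♟ · ♟ ♟
· ♟ · · · ♟ · ·
· · · · · · · ·
· · · · · · · ·
· · ♘ ♙ · · · ·
♙ ♙ ♙ · ♙ ♙ ♙ ♙
♖ · ♗ ♕ ♔ ♗ ♘ ♖


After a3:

♜ ♞ ♝ ♛ ♚ ♝ ♞ ♜
♟ · ♟ ♟ ♟ · ♟ ♟
· ♟ · · · ♟ · ·
· · · · · · · ·
· · · · · · · ·
♙ · ♘ ♙ · · · ·
· ♙ ♙ · ♙ ♙ ♙ ♙
♖ · ♗ ♕ ♔ ♗ ♘ ♖


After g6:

♜ ♞ ♝ ♛ ♚ ♝ ♞ ♜
♟ · ♟ ♟ ♟ · · ♟
· ♟ · · · ♟ ♟ ·
· · · · · · · ·
· · · · · · · ·
♙ · ♘ ♙ · · · ·
· ♙ ♙ · ♙ ♙ ♙ ♙
♖ · ♗ ♕ ♔ ♗ ♘ ♖


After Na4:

♜ ♞ ♝ ♛ ♚ ♝ ♞ ♜
♟ · ♟ ♟ ♟ · · ♟
· ♟ · · · ♟ ♟ ·
· · · · · · · ·
♘ · · · · · · ·
♙ · · ♙ · · · ·
· ♙ ♙ · ♙ ♙ ♙ ♙
♖ · ♗ ♕ ♔ ♗ ♘ ♖


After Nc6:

♜ · ♝ ♛ ♚ ♝ ♞ ♜
♟ · ♟ ♟ ♟ · · ♟
· ♟ ♞ · · ♟ ♟ ·
· · · · · · · ·
♘ · · · · · · ·
♙ · · ♙ · · · ·
· ♙ ♙ · ♙ ♙ ♙ ♙
♖ · ♗ ♕ ♔ ♗ ♘ ♖



  a b c d e f g h
  ─────────────────
8│♜ · ♝ ♛ ♚ ♝ ♞ ♜│8
7│♟ · ♟ ♟ ♟ · · ♟│7
6│· ♟ ♞ · · ♟ ♟ ·│6
5│· · · · · · · ·│5
4│♘ · · · · · · ·│4
3│♙ · · ♙ · · · ·│3
2│· ♙ ♙ · ♙ ♙ ♙ ♙│2
1│♖ · ♗ ♕ ♔ ♗ ♘ ♖│1
  ─────────────────
  a b c d e f g h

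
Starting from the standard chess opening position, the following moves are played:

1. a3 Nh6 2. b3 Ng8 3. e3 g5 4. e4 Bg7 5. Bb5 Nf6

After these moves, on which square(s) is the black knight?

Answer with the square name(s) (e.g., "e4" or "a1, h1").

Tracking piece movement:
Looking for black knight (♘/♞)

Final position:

  a b c d e f g h
  ─────────────────
8│♜ ♞ ♝ ♛ ♚ · · ♜│8
7│♟ ♟ ♟ ♟ ♟ ♟ ♝ ♟│7
6│· · · · · ♞ · ·│6
5│· ♗ · · · · ♟ ·│5
4│· · · · ♙ · · ·│4
3│♙ ♙ · · · · · ·│3
2│· · ♙ ♙ · ♙ ♙ ♙│2
1│♖ ♘ ♗ ♕ ♔ · ♘ ♖│1
  ─────────────────
  a b c d e f g h


b8, f6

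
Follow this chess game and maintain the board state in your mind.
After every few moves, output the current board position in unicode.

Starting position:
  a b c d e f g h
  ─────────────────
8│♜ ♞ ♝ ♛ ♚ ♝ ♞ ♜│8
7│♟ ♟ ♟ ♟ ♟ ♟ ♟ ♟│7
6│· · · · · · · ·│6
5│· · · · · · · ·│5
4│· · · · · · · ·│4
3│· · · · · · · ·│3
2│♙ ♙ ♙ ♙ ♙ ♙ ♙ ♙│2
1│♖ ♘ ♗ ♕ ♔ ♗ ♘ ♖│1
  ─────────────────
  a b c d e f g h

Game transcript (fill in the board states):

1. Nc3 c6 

  a b c d e f g h
  ─────────────────
8│♜ ♞ ♝ ♛ ♚ ♝ ♞ ♜│8
7│♟ ♟ · ♟ ♟ ♟ ♟ ♟│7
6│· · ♟ · · · · ·│6
5│· · · · · · · ·│5
4│· · · · · · · ·│4
3│· · ♘ · · · · ·│3
2│♙ ♙ ♙ ♙ ♙ ♙ ♙ ♙│2
1│♖ · ♗ ♕ ♔ ♗ ♘ ♖│1
  ─────────────────
  a b c d e f g h

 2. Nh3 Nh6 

  a b c d e f g h
  ─────────────────
8│♜ ♞ ♝ ♛ ♚ ♝ · ♜│8
7│♟ ♟ · ♟ ♟ ♟ ♟ ♟│7
6│· · ♟ · · · · ♞│6
5│· · · · · · · ·│5
4│· · · · · · · ·│4
3│· · ♘ · · · · ♘│3
2│♙ ♙ ♙ ♙ ♙ ♙ ♙ ♙│2
1│♖ · ♗ ♕ ♔ ♗ · ♖│1
  ─────────────────
  a b c d e f g h

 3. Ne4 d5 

  a b c d e f g h
  ─────────────────
8│♜ ♞ ♝ ♛ ♚ ♝ · ♜│8
7│♟ ♟ · · ♟ ♟ ♟ ♟│7
6│· · ♟ · · · · ♞│6
5│· · · ♟ · · · ·│5
4│· · · · ♘ · · ·│4
3│· · · · · · · ♘│3
2│♙ ♙ ♙ ♙ ♙ ♙ ♙ ♙│2
1│♖ · ♗ ♕ ♔ ♗ · ♖│1
  ─────────────────
  a b c d e f g h

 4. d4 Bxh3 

  a b c d e f g h
  ─────────────────
8│♜ ♞ · ♛ ♚ ♝ · ♜│8
7│♟ ♟ · · ♟ ♟ ♟ ♟│7
6│· · ♟ · · · · ♞│6
5│· · · ♟ · · · ·│5
4│· · · ♙ ♘ · · ·│4
3│· · · · · · · ♝│3
2│♙ ♙ ♙ · ♙ ♙ ♙ ♙│2
1│♖ · ♗ ♕ ♔ ♗ · ♖│1
  ─────────────────
  a b c d e f g h

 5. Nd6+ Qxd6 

  a b c d e f g h
  ─────────────────
8│♜ ♞ · · ♚ ♝ · ♜│8
7│♟ ♟ · · ♟ ♟ ♟ ♟│7
6│· · ♟ ♛ · · · ♞│6
5│· · · ♟ · · · ·│5
4│· · · ♙ · · · ·│4
3│· · · · · · · ♝│3
2│♙ ♙ ♙ · ♙ ♙ ♙ ♙│2
1│♖ · ♗ ♕ ♔ ♗ · ♖│1
  ─────────────────
  a b c d e f g h



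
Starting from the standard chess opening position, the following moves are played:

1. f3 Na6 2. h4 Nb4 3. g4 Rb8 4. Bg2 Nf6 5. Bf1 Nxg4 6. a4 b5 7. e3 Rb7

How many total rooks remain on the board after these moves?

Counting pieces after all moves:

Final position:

  a b c d e f g h
  ─────────────────
8│· · ♝ ♛ ♚ ♝ · ♜│8
7│♟ ♜ ♟ ♟ ♟ ♟ ♟ ♟│7
6│· · · · · · · ·│6
5│· ♟ · · · · · ·│5
4│♙ ♞ · · · · ♞ ♙│4
3│· · · · ♙ ♙ · ·│3
2│· ♙ ♙ ♙ · · · ·│2
1│♖ ♘ ♗ ♕ ♔ ♗ ♘ ♖│1
  ─────────────────
  a b c d e f g h


4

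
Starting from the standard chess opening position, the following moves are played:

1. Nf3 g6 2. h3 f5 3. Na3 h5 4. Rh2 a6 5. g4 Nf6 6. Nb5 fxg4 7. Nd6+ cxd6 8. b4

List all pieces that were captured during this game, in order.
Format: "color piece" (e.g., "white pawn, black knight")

Tracking captures:
  fxg4: captured white pawn
  cxd6: captured white knight

white pawn, white knight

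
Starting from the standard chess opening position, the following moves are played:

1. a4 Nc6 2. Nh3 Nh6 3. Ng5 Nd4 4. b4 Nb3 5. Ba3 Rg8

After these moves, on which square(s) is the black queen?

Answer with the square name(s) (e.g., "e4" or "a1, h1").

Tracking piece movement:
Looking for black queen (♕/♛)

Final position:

  a b c d e f g h
  ─────────────────
8│♜ · ♝ ♛ ♚ ♝ ♜ ·│8
7│♟ ♟ ♟ ♟ ♟ ♟ ♟ ♟│7
6│· · · · · · · ♞│6
5│· · · · · · ♘ ·│5
4│♙ ♙ · · · · · ·│4
3│♗ ♞ · · · · · ·│3
2│· · ♙ ♙ ♙ ♙ ♙ ♙│2
1│♖ ♘ · ♕ ♔ ♗ · ♖│1
  ─────────────────
  a b c d e f g h


d8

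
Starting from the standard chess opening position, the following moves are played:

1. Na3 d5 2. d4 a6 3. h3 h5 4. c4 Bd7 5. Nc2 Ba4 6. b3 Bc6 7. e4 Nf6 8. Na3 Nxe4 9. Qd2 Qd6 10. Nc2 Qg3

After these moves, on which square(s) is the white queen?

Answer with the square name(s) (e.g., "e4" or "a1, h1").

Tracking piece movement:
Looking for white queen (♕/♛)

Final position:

  a b c d e f g h
  ─────────────────
8│♜ ♞ · · ♚ ♝ · ♜│8
7│· ♟ ♟ · ♟ ♟ ♟ ·│7
6│♟ · ♝ · · · · ·│6
5│· · · ♟ · · · ♟│5
4│· · ♙ ♙ ♞ · · ·│4
3│· ♙ · · · · ♛ ♙│3
2│♙ · ♘ ♕ · ♙ ♙ ·│2
1│♖ · ♗ · ♔ ♗ ♘ ♖│1
  ─────────────────
  a b c d e f g h


d2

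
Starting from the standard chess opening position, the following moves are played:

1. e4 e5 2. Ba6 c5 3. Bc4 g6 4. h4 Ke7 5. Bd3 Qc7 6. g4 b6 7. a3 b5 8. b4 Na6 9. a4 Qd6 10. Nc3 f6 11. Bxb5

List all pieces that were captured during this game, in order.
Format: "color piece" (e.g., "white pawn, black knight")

Tracking captures:
  Bxb5: captured black pawn

black pawn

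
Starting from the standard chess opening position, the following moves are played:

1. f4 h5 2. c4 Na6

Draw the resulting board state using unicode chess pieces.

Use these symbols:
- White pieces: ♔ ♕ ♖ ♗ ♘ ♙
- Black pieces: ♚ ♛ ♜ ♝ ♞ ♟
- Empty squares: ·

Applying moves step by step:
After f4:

♜ ♞ ♝ ♛ ♚ ♝ ♞ ♜
♟ ♟ ♟ ♟ ♟ ♟ ♟ ♟
· · · · · · · ·
· · · · · · · ·
· · · · · ♙ · ·
· · · · · · · ·
♙ ♙ ♙ ♙ ♙ · ♙ ♙
♖ ♘ ♗ ♕ ♔ ♗ ♘ ♖


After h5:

♜ ♞ ♝ ♛ ♚ ♝ ♞ ♜
♟ ♟ ♟ ♟ ♟ ♟ ♟ ·
· · · · · · · ·
· · · · · · · ♟
· · · · · ♙ · ·
· · · · · · · ·
♙ ♙ ♙ ♙ ♙ · ♙ ♙
♖ ♘ ♗ ♕ ♔ ♗ ♘ ♖


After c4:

♜ ♞ ♝ ♛ ♚ ♝ ♞ ♜
♟ ♟ ♟ ♟ ♟ ♟ ♟ ·
· · · · · · · ·
· · · · · · · ♟
· · ♙ · · ♙ · ·
· · · · · · · ·
♙ ♙ · ♙ ♙ · ♙ ♙
♖ ♘ ♗ ♕ ♔ ♗ ♘ ♖


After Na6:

♜ · ♝ ♛ ♚ ♝ ♞ ♜
♟ ♟ ♟ ♟ ♟ ♟ ♟ ·
♞ · · · · · · ·
· · · · · · · ♟
· · ♙ · · ♙ · ·
· · · · · · · ·
♙ ♙ · ♙ ♙ · ♙ ♙
♖ ♘ ♗ ♕ ♔ ♗ ♘ ♖



  a b c d e f g h
  ─────────────────
8│♜ · ♝ ♛ ♚ ♝ ♞ ♜│8
7│♟ ♟ ♟ ♟ ♟ ♟ ♟ ·│7
6│♞ · · · · · · ·│6
5│· · · · · · · ♟│5
4│· · ♙ · · ♙ · ·│4
3│· · · · · · · ·│3
2│♙ ♙ · ♙ ♙ · ♙ ♙│2
1│♖ ♘ ♗ ♕ ♔ ♗ ♘ ♖│1
  ─────────────────
  a b c d e f g h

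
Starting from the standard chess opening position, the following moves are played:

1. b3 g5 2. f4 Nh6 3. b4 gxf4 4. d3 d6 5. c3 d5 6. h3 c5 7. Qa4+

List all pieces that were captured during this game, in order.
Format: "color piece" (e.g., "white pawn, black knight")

Tracking captures:
  gxf4: captured white pawn

white pawn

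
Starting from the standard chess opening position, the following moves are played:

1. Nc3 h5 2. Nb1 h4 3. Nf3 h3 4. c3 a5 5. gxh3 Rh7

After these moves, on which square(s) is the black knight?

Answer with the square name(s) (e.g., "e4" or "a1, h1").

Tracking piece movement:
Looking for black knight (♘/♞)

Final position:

  a b c d e f g h
  ─────────────────
8│♜ ♞ ♝ ♛ ♚ ♝ ♞ ·│8
7│· ♟ ♟ ♟ ♟ ♟ ♟ ♜│7
6│· · · · · · · ·│6
5│♟ · · · · · · ·│5
4│· · · · · · · ·│4
3│· · ♙ · · ♘ · ♙│3
2│♙ ♙ · ♙ ♙ ♙ · ♙│2
1│♖ ♘ ♗ ♕ ♔ ♗ · ♖│1
  ─────────────────
  a b c d e f g h


b8, g8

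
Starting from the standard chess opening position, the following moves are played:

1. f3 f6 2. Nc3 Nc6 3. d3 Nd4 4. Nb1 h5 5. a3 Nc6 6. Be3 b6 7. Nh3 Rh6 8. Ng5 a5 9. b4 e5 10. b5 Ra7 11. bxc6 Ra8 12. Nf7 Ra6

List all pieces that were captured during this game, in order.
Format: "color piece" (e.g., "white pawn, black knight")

Tracking captures:
  bxc6: captured black knight

black knight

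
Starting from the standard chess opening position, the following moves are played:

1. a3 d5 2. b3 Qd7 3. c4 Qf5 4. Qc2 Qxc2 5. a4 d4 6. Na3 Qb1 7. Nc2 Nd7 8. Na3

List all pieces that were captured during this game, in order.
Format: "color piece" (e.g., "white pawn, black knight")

Tracking captures:
  Qxc2: captured white queen

white queen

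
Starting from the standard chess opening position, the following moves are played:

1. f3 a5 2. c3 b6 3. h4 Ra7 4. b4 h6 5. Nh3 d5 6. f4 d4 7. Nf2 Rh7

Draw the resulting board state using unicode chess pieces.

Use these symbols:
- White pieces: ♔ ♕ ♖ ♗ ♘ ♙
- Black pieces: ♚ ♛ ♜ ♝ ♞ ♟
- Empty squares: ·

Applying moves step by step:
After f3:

♜ ♞ ♝ ♛ ♚ ♝ ♞ ♜
♟ ♟ ♟ ♟ ♟ ♟ ♟ ♟
· · · · · · · ·
· · · · · · · ·
· · · · · · · ·
· · · · · ♙ · ·
♙ ♙ ♙ ♙ ♙ · ♙ ♙
♖ ♘ ♗ ♕ ♔ ♗ ♘ ♖


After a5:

♜ ♞ ♝ ♛ ♚ ♝ ♞ ♜
· ♟ ♟ ♟ ♟ ♟ ♟ ♟
· · · · · · · ·
♟ · · · · · · ·
· · · · · · · ·
· · · · · ♙ · ·
♙ ♙ ♙ ♙ ♙ · ♙ ♙
♖ ♘ ♗ ♕ ♔ ♗ ♘ ♖


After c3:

♜ ♞ ♝ ♛ ♚ ♝ ♞ ♜
· ♟ ♟ ♟ ♟ ♟ ♟ ♟
· · · · · · · ·
♟ · · · · · · ·
· · · · · · · ·
· · ♙ · · ♙ · ·
♙ ♙ · ♙ ♙ · ♙ ♙
♖ ♘ ♗ ♕ ♔ ♗ ♘ ♖


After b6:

♜ ♞ ♝ ♛ ♚ ♝ ♞ ♜
· · ♟ ♟ ♟ ♟ ♟ ♟
· ♟ · · · · · ·
♟ · · · · · · ·
· · · · · · · ·
· · ♙ · · ♙ · ·
♙ ♙ · ♙ ♙ · ♙ ♙
♖ ♘ ♗ ♕ ♔ ♗ ♘ ♖


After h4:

♜ ♞ ♝ ♛ ♚ ♝ ♞ ♜
· · ♟ ♟ ♟ ♟ ♟ ♟
· ♟ · · · · · ·
♟ · · · · · · ·
· · · · · · · ♙
· · ♙ · · ♙ · ·
♙ ♙ · ♙ ♙ · ♙ ·
♖ ♘ ♗ ♕ ♔ ♗ ♘ ♖


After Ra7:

· ♞ ♝ ♛ ♚ ♝ ♞ ♜
♜ · ♟ ♟ ♟ ♟ ♟ ♟
· ♟ · · · · · ·
♟ · · · · · · ·
· · · · · · · ♙
· · ♙ · · ♙ · ·
♙ ♙ · ♙ ♙ · ♙ ·
♖ ♘ ♗ ♕ ♔ ♗ ♘ ♖


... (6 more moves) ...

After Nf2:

· ♞ ♝ ♛ ♚ ♝ ♞ ♜
♜ · ♟ · ♟ ♟ ♟ ·
· ♟ · · · · · ♟
♟ · · · · · · ·
· ♙ · ♟ · ♙ · ♙
· · ♙ · · · · ·
♙ · · ♙ ♙ ♘ ♙ ·
♖ ♘ ♗ ♕ ♔ ♗ · ♖


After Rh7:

· ♞ ♝ ♛ ♚ ♝ ♞ ·
♜ · ♟ · ♟ ♟ ♟ ♜
· ♟ · · · · · ♟
♟ · · · · · · ·
· ♙ · ♟ · ♙ · ♙
· · ♙ · · · · ·
♙ · · ♙ ♙ ♘ ♙ ·
♖ ♘ ♗ ♕ ♔ ♗ · ♖



  a b c d e f g h
  ─────────────────
8│· ♞ ♝ ♛ ♚ ♝ ♞ ·│8
7│♜ · ♟ · ♟ ♟ ♟ ♜│7
6│· ♟ · · · · · ♟│6
5│♟ · · · · · · ·│5
4│· ♙ · ♟ · ♙ · ♙│4
3│· · ♙ · · · · ·│3
2│♙ · · ♙ ♙ ♘ ♙ ·│2
1│♖ ♘ ♗ ♕ ♔ ♗ · ♖│1
  ─────────────────
  a b c d e f g h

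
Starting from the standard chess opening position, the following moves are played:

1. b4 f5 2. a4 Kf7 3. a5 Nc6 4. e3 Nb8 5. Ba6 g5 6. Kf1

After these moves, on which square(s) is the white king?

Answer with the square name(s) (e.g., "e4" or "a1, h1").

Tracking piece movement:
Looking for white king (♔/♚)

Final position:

  a b c d e f g h
  ─────────────────
8│♜ ♞ ♝ ♛ · ♝ ♞ ♜│8
7│♟ ♟ ♟ ♟ ♟ ♚ · ♟│7
6│♗ · · · · · · ·│6
5│♙ · · · · ♟ ♟ ·│5
4│· ♙ · · · · · ·│4
3│· · · · ♙ · · ·│3
2│· · ♙ ♙ · ♙ ♙ ♙│2
1│♖ ♘ ♗ ♕ · ♔ ♘ ♖│1
  ─────────────────
  a b c d e f g h


f1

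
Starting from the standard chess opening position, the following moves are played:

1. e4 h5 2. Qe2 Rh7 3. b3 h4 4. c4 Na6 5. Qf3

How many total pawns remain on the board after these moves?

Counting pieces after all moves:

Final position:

  a b c d e f g h
  ─────────────────
8│♜ · ♝ ♛ ♚ ♝ ♞ ·│8
7│♟ ♟ ♟ ♟ ♟ ♟ ♟ ♜│7
6│♞ · · · · · · ·│6
5│· · · · · · · ·│5
4│· · ♙ · ♙ · · ♟│4
3│· ♙ · · · ♕ · ·│3
2│♙ · · ♙ · ♙ ♙ ♙│2
1│♖ ♘ ♗ · ♔ ♗ ♘ ♖│1
  ─────────────────
  a b c d e f g h


16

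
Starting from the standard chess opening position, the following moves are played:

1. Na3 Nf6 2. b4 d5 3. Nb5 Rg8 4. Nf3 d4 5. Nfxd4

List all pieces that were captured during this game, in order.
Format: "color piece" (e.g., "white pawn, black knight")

Tracking captures:
  Nfxd4: captured black pawn

black pawn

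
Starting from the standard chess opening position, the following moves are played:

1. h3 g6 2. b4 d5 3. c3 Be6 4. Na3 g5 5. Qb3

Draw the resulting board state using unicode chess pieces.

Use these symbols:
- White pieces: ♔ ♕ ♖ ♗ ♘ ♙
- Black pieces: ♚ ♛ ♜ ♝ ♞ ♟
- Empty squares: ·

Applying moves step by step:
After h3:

♜ ♞ ♝ ♛ ♚ ♝ ♞ ♜
♟ ♟ ♟ ♟ ♟ ♟ ♟ ♟
· · · · · · · ·
· · · · · · · ·
· · · · · · · ·
· · · · · · · ♙
♙ ♙ ♙ ♙ ♙ ♙ ♙ ·
♖ ♘ ♗ ♕ ♔ ♗ ♘ ♖


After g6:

♜ ♞ ♝ ♛ ♚ ♝ ♞ ♜
♟ ♟ ♟ ♟ ♟ ♟ · ♟
· · · · · · ♟ ·
· · · · · · · ·
· · · · · · · ·
· · · · · · · ♙
♙ ♙ ♙ ♙ ♙ ♙ ♙ ·
♖ ♘ ♗ ♕ ♔ ♗ ♘ ♖


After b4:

♜ ♞ ♝ ♛ ♚ ♝ ♞ ♜
♟ ♟ ♟ ♟ ♟ ♟ · ♟
· · · · · · ♟ ·
· · · · · · · ·
· ♙ · · · · · ·
· · · · · · · ♙
♙ · ♙ ♙ ♙ ♙ ♙ ·
♖ ♘ ♗ ♕ ♔ ♗ ♘ ♖


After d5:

♜ ♞ ♝ ♛ ♚ ♝ ♞ ♜
♟ ♟ ♟ · ♟ ♟ · ♟
· · · · · · ♟ ·
· · · ♟ · · · ·
· ♙ · · · · · ·
· · · · · · · ♙
♙ · ♙ ♙ ♙ ♙ ♙ ·
♖ ♘ ♗ ♕ ♔ ♗ ♘ ♖


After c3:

♜ ♞ ♝ ♛ ♚ ♝ ♞ ♜
♟ ♟ ♟ · ♟ ♟ · ♟
· · · · · · ♟ ·
· · · ♟ · · · ·
· ♙ · · · · · ·
· · ♙ · · · · ♙
♙ · · ♙ ♙ ♙ ♙ ·
♖ ♘ ♗ ♕ ♔ ♗ ♘ ♖


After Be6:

♜ ♞ · ♛ ♚ ♝ ♞ ♜
♟ ♟ ♟ · ♟ ♟ · ♟
· · · · ♝ · ♟ ·
· · · ♟ · · · ·
· ♙ · · · · · ·
· · ♙ · · · · ♙
♙ · · ♙ ♙ ♙ ♙ ·
♖ ♘ ♗ ♕ ♔ ♗ ♘ ♖


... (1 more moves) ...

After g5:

♜ ♞ · ♛ ♚ ♝ ♞ ♜
♟ ♟ ♟ · ♟ ♟ · ♟
· · · · ♝ · · ·
· · · ♟ · · ♟ ·
· ♙ · · · · · ·
♘ · ♙ · · · · ♙
♙ · · ♙ ♙ ♙ ♙ ·
♖ · ♗ ♕ ♔ ♗ ♘ ♖


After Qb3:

♜ ♞ · ♛ ♚ ♝ ♞ ♜
♟ ♟ ♟ · ♟ ♟ · ♟
· · · · ♝ · · ·
· · · ♟ · · ♟ ·
· ♙ · · · · · ·
♘ ♕ ♙ · · · · ♙
♙ · · ♙ ♙ ♙ ♙ ·
♖ · ♗ · ♔ ♗ ♘ ♖



  a b c d e f g h
  ─────────────────
8│♜ ♞ · ♛ ♚ ♝ ♞ ♜│8
7│♟ ♟ ♟ · ♟ ♟ · ♟│7
6│· · · · ♝ · · ·│6
5│· · · ♟ · · ♟ ·│5
4│· ♙ · · · · · ·│4
3│♘ ♕ ♙ · · · · ♙│3
2│♙ · · ♙ ♙ ♙ ♙ ·│2
1│♖ · ♗ · ♔ ♗ ♘ ♖│1
  ─────────────────
  a b c d e f g h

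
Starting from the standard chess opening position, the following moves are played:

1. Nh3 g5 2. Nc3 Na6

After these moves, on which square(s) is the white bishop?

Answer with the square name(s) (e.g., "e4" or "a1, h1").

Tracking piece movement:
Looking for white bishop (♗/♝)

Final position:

  a b c d e f g h
  ─────────────────
8│♜ · ♝ ♛ ♚ ♝ ♞ ♜│8
7│♟ ♟ ♟ ♟ ♟ ♟ · ♟│7
6│♞ · · · · · · ·│6
5│· · · · · · ♟ ·│5
4│· · · · · · · ·│4
3│· · ♘ · · · · ♘│3
2│♙ ♙ ♙ ♙ ♙ ♙ ♙ ♙│2
1│♖ · ♗ ♕ ♔ ♗ · ♖│1
  ─────────────────
  a b c d e f g h


c1, f1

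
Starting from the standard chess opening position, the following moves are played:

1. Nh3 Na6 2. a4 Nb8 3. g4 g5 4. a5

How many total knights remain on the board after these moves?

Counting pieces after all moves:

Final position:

  a b c d e f g h
  ─────────────────
8│♜ ♞ ♝ ♛ ♚ ♝ ♞ ♜│8
7│♟ ♟ ♟ ♟ ♟ ♟ · ♟│7
6│· · · · · · · ·│6
5│♙ · · · · · ♟ ·│5
4│· · · · · · ♙ ·│4
3│· · · · · · · ♘│3
2│· ♙ ♙ ♙ ♙ ♙ · ♙│2
1│♖ ♘ ♗ ♕ ♔ ♗ · ♖│1
  ─────────────────
  a b c d e f g h


4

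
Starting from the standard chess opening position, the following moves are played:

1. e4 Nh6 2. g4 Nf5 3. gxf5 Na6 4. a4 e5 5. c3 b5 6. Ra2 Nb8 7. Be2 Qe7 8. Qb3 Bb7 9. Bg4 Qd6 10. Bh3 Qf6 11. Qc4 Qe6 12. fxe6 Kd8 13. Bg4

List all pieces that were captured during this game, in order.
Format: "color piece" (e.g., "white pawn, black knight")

Tracking captures:
  gxf5: captured black knight
  fxe6: captured black queen

black knight, black queen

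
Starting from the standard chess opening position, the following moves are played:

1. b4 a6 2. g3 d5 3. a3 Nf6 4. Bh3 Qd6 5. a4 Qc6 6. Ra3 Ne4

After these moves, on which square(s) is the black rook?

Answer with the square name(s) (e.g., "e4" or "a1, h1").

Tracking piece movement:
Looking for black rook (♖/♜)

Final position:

  a b c d e f g h
  ─────────────────
8│♜ ♞ ♝ · ♚ ♝ · ♜│8
7│· ♟ ♟ · ♟ ♟ ♟ ♟│7
6│♟ · ♛ · · · · ·│6
5│· · · ♟ · · · ·│5
4│♙ ♙ · · ♞ · · ·│4
3│♖ · · · · · ♙ ♗│3
2│· · ♙ ♙ ♙ ♙ · ♙│2
1│· ♘ ♗ ♕ ♔ · ♘ ♖│1
  ─────────────────
  a b c d e f g h


a8, h8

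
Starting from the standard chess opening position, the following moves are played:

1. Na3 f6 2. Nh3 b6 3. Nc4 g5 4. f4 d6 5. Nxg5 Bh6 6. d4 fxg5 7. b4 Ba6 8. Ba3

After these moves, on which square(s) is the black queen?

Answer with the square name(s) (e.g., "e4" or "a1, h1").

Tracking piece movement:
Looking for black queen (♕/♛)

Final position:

  a b c d e f g h
  ─────────────────
8│♜ ♞ · ♛ ♚ · ♞ ♜│8
7│♟ · ♟ · ♟ · · ♟│7
6│♝ ♟ · ♟ · · · ♝│6
5│· · · · · · ♟ ·│5
4│· ♙ ♘ ♙ · ♙ · ·│4
3│♗ · · · · · · ·│3
2│♙ · ♙ · ♙ · ♙ ♙│2
1│♖ · · ♕ ♔ ♗ · ♖│1
  ─────────────────
  a b c d e f g h


d8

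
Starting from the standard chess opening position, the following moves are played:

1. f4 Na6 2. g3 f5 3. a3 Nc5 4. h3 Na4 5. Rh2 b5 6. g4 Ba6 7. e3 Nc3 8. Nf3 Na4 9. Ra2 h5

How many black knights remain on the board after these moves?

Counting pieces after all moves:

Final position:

  a b c d e f g h
  ─────────────────
8│♜ · · ♛ ♚ ♝ ♞ ♜│8
7│♟ · ♟ ♟ ♟ · ♟ ·│7
6│♝ · · · · · · ·│6
5│· ♟ · · · ♟ · ♟│5
4│♞ · · · · ♙ ♙ ·│4
3│♙ · · · ♙ ♘ · ♙│3
2│♖ ♙ ♙ ♙ · · · ♖│2
1│· ♘ ♗ ♕ ♔ ♗ · ·│1
  ─────────────────
  a b c d e f g h


2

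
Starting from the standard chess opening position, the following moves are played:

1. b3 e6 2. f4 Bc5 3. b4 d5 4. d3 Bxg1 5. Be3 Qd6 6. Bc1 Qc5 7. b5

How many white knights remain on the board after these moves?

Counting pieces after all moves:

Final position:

  a b c d e f g h
  ─────────────────
8│♜ ♞ ♝ · ♚ · ♞ ♜│8
7│♟ ♟ ♟ · · ♟ ♟ ♟│7
6│· · · · ♟ · · ·│6
5│· ♙ ♛ ♟ · · · ·│5
4│· · · · · ♙ · ·│4
3│· · · ♙ · · · ·│3
2│♙ · ♙ · ♙ · ♙ ♙│2
1│♖ ♘ ♗ ♕ ♔ ♗ ♝ ♖│1
  ─────────────────
  a b c d e f g h


1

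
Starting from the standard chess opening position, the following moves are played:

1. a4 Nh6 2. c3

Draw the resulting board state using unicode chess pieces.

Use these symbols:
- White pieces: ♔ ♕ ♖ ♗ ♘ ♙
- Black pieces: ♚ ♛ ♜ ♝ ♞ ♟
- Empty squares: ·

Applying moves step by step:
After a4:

♜ ♞ ♝ ♛ ♚ ♝ ♞ ♜
♟ ♟ ♟ ♟ ♟ ♟ ♟ ♟
· · · · · · · ·
· · · · · · · ·
♙ · · · · · · ·
· · · · · · · ·
· ♙ ♙ ♙ ♙ ♙ ♙ ♙
♖ ♘ ♗ ♕ ♔ ♗ ♘ ♖


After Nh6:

♜ ♞ ♝ ♛ ♚ ♝ · ♜
♟ ♟ ♟ ♟ ♟ ♟ ♟ ♟
· · · · · · · ♞
· · · · · · · ·
♙ · · · · · · ·
· · · · · · · ·
· ♙ ♙ ♙ ♙ ♙ ♙ ♙
♖ ♘ ♗ ♕ ♔ ♗ ♘ ♖


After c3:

♜ ♞ ♝ ♛ ♚ ♝ · ♜
♟ ♟ ♟ ♟ ♟ ♟ ♟ ♟
· · · · · · · ♞
· · · · · · · ·
♙ · · · · · · ·
· · ♙ · · · · ·
· ♙ · ♙ ♙ ♙ ♙ ♙
♖ ♘ ♗ ♕ ♔ ♗ ♘ ♖



  a b c d e f g h
  ─────────────────
8│♜ ♞ ♝ ♛ ♚ ♝ · ♜│8
7│♟ ♟ ♟ ♟ ♟ ♟ ♟ ♟│7
6│· · · · · · · ♞│6
5│· · · · · · · ·│5
4│♙ · · · · · · ·│4
3│· · ♙ · · · · ·│3
2│· ♙ · ♙ ♙ ♙ ♙ ♙│2
1│♖ ♘ ♗ ♕ ♔ ♗ ♘ ♖│1
  ─────────────────
  a b c d e f g h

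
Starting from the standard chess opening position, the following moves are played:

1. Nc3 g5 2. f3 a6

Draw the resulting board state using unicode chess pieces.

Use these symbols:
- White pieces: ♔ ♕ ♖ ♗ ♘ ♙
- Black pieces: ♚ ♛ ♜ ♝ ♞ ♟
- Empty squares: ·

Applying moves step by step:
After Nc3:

♜ ♞ ♝ ♛ ♚ ♝ ♞ ♜
♟ ♟ ♟ ♟ ♟ ♟ ♟ ♟
· · · · · · · ·
· · · · · · · ·
· · · · · · · ·
· · ♘ · · · · ·
♙ ♙ ♙ ♙ ♙ ♙ ♙ ♙
♖ · ♗ ♕ ♔ ♗ ♘ ♖


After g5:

♜ ♞ ♝ ♛ ♚ ♝ ♞ ♜
♟ ♟ ♟ ♟ ♟ ♟ · ♟
· · · · · · · ·
· · · · · · ♟ ·
· · · · · · · ·
· · ♘ · · · · ·
♙ ♙ ♙ ♙ ♙ ♙ ♙ ♙
♖ · ♗ ♕ ♔ ♗ ♘ ♖


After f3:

♜ ♞ ♝ ♛ ♚ ♝ ♞ ♜
♟ ♟ ♟ ♟ ♟ ♟ · ♟
· · · · · · · ·
· · · · · · ♟ ·
· · · · · · · ·
· · ♘ · · ♙ · ·
♙ ♙ ♙ ♙ ♙ · ♙ ♙
♖ · ♗ ♕ ♔ ♗ ♘ ♖


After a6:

♜ ♞ ♝ ♛ ♚ ♝ ♞ ♜
· ♟ ♟ ♟ ♟ ♟ · ♟
♟ · · · · · · ·
· · · · · · ♟ ·
· · · · · · · ·
· · ♘ · · ♙ · ·
♙ ♙ ♙ ♙ ♙ · ♙ ♙
♖ · ♗ ♕ ♔ ♗ ♘ ♖



  a b c d e f g h
  ─────────────────
8│♜ ♞ ♝ ♛ ♚ ♝ ♞ ♜│8
7│· ♟ ♟ ♟ ♟ ♟ · ♟│7
6│♟ · · · · · · ·│6
5│· · · · · · ♟ ·│5
4│· · · · · · · ·│4
3│· · ♘ · · ♙ · ·│3
2│♙ ♙ ♙ ♙ ♙ · ♙ ♙│2
1│♖ · ♗ ♕ ♔ ♗ ♘ ♖│1
  ─────────────────
  a b c d e f g h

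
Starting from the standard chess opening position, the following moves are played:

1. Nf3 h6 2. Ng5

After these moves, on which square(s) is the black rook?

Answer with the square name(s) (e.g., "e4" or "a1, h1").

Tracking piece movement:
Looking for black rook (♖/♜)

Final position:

  a b c d e f g h
  ─────────────────
8│♜ ♞ ♝ ♛ ♚ ♝ ♞ ♜│8
7│♟ ♟ ♟ ♟ ♟ ♟ ♟ ·│7
6│· · · · · · · ♟│6
5│· · · · · · ♘ ·│5
4│· · · · · · · ·│4
3│· · · · · · · ·│3
2│♙ ♙ ♙ ♙ ♙ ♙ ♙ ♙│2
1│♖ ♘ ♗ ♕ ♔ ♗ · ♖│1
  ─────────────────
  a b c d e f g h


a8, h8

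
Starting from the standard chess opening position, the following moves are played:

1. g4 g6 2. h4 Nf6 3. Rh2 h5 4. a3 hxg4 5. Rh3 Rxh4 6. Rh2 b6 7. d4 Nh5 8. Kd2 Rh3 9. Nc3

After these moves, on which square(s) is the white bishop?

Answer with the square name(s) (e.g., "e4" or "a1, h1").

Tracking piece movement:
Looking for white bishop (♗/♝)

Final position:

  a b c d e f g h
  ─────────────────
8│♜ ♞ ♝ ♛ ♚ ♝ · ·│8
7│♟ · ♟ ♟ ♟ ♟ · ·│7
6│· ♟ · · · · ♟ ·│6
5│· · · · · · · ♞│5
4│· · · ♙ · · ♟ ·│4
3│♙ · ♘ · · · · ♜│3
2│· ♙ ♙ ♔ ♙ ♙ · ♖│2
1│♖ · ♗ ♕ · ♗ ♘ ·│1
  ─────────────────
  a b c d e f g h


c1, f1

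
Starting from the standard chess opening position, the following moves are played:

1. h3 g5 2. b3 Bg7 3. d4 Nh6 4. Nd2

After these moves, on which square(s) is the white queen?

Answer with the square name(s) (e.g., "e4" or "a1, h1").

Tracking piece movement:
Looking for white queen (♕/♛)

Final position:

  a b c d e f g h
  ─────────────────
8│♜ ♞ ♝ ♛ ♚ · · ♜│8
7│♟ ♟ ♟ ♟ ♟ ♟ ♝ ♟│7
6│· · · · · · · ♞│6
5│· · · · · · ♟ ·│5
4│· · · ♙ · · · ·│4
3│· ♙ · · · · · ♙│3
2│♙ · ♙ ♘ ♙ ♙ ♙ ·│2
1│♖ · ♗ ♕ ♔ ♗ ♘ ♖│1
  ─────────────────
  a b c d e f g h


d1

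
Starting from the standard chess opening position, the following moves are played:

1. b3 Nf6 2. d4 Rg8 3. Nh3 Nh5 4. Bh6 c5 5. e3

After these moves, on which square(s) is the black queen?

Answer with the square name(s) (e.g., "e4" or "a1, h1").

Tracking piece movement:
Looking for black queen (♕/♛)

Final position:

  a b c d e f g h
  ─────────────────
8│♜ ♞ ♝ ♛ ♚ ♝ ♜ ·│8
7│♟ ♟ · ♟ ♟ ♟ ♟ ♟│7
6│· · · · · · · ♗│6
5│· · ♟ · · · · ♞│5
4│· · · ♙ · · · ·│4
3│· ♙ · · ♙ · · ♘│3
2│♙ · ♙ · · ♙ ♙ ♙│2
1│♖ ♘ · ♕ ♔ ♗ · ♖│1
  ─────────────────
  a b c d e f g h


d8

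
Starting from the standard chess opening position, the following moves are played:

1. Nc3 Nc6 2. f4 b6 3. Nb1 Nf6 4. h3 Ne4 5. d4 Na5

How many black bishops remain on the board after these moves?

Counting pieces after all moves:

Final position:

  a b c d e f g h
  ─────────────────
8│♜ · ♝ ♛ ♚ ♝ · ♜│8
7│♟ · ♟ ♟ ♟ ♟ ♟ ♟│7
6│· ♟ · · · · · ·│6
5│♞ · · · · · · ·│5
4│· · · ♙ ♞ ♙ · ·│4
3│· · · · · · · ♙│3
2│♙ ♙ ♙ · ♙ · ♙ ·│2
1│♖ ♘ ♗ ♕ ♔ ♗ ♘ ♖│1
  ─────────────────
  a b c d e f g h


2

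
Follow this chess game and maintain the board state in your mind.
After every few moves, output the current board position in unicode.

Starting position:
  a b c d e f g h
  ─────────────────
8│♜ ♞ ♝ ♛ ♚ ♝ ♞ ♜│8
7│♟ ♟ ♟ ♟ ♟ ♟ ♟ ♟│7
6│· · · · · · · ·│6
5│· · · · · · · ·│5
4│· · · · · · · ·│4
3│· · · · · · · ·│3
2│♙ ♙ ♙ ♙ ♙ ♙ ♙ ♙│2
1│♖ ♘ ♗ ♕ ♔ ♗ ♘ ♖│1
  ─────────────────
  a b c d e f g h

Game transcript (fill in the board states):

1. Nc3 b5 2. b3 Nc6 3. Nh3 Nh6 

  a b c d e f g h
  ─────────────────
8│♜ · ♝ ♛ ♚ ♝ · ♜│8
7│♟ · ♟ ♟ ♟ ♟ ♟ ♟│7
6│· · ♞ · · · · ♞│6
5│· ♟ · · · · · ·│5
4│· · · · · · · ·│4
3│· ♙ ♘ · · · · ♘│3
2│♙ · ♙ ♙ ♙ ♙ ♙ ♙│2
1│♖ · ♗ ♕ ♔ ♗ · ♖│1
  ─────────────────
  a b c d e f g h

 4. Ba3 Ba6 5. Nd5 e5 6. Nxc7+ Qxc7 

  a b c d e f g h
  ─────────────────
8│♜ · · · ♚ ♝ · ♜│8
7│♟ · ♛ ♟ · ♟ ♟ ♟│7
6│♝ · ♞ · · · · ♞│6
5│· ♟ · · ♟ · · ·│5
4│· · · · · · · ·│4
3│♗ ♙ · · · · · ♘│3
2│♙ · ♙ ♙ ♙ ♙ ♙ ♙│2
1│♖ · · ♕ ♔ ♗ · ♖│1
  ─────────────────
  a b c d e f g h

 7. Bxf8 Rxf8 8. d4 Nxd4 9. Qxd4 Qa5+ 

  a b c d e f g h
  ─────────────────
8│♜ · · · ♚ ♜ · ·│8
7│♟ · · ♟ · ♟ ♟ ♟│7
6│♝ · · · · · · ♞│6
5│♛ ♟ · · ♟ · · ·│5
4│· · · ♕ · · · ·│4
3│· ♙ · · · · · ♘│3
2│♙ · ♙ · ♙ ♙ ♙ ♙│2
1│♖ · · · ♔ ♗ · ♖│1
  ─────────────────
  a b c d e f g h

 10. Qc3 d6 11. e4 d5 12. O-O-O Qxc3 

  a b c d e f g h
  ─────────────────
8│♜ · · · ♚ ♜ · ·│8
7│♟ · · · · ♟ ♟ ♟│7
6│♝ · · · · · · ♞│6
5│· ♟ · ♟ ♟ · · ·│5
4│· · · · ♙ · · ·│4
3│· ♙ ♛ · · · · ♘│3
2│♙ · ♙ · · ♙ ♙ ♙│2
1│· · ♔ ♖ · ♗ · ♖│1
  ─────────────────
  a b c d e f g h

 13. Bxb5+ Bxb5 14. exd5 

  a b c d e f g h
  ─────────────────
8│♜ · · · ♚ ♜ · ·│8
7│♟ · · · · ♟ ♟ ♟│7
6│· · · · · · · ♞│6
5│· ♝ · ♙ ♟ · · ·│5
4│· · · · · · · ·│4
3│· ♙ ♛ · · · · ♘│3
2│♙ · ♙ · · ♙ ♙ ♙│2
1│· · ♔ ♖ · · · ♖│1
  ─────────────────
  a b c d e f g h


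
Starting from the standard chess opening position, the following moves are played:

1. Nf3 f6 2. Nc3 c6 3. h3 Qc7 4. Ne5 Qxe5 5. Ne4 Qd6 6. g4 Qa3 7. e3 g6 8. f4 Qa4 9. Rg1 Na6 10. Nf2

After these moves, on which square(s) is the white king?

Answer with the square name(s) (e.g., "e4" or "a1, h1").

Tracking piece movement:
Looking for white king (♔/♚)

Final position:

  a b c d e f g h
  ─────────────────
8│♜ · ♝ · ♚ ♝ ♞ ♜│8
7│♟ ♟ · ♟ ♟ · · ♟│7
6│♞ · ♟ · · ♟ ♟ ·│6
5│· · · · · · · ·│5
4│♛ · · · · ♙ ♙ ·│4
3│· · · · ♙ · · ♙│3
2│♙ ♙ ♙ ♙ · ♘ · ·│2
1│♖ · ♗ ♕ ♔ ♗ ♖ ·│1
  ─────────────────
  a b c d e f g h


e1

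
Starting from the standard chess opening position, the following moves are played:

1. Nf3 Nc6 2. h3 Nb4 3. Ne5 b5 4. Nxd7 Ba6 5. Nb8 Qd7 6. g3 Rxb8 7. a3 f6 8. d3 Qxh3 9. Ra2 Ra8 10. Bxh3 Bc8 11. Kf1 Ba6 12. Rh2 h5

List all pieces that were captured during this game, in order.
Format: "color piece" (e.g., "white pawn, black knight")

Tracking captures:
  Nxd7: captured black pawn
  Rxb8: captured white knight
  Qxh3: captured white pawn
  Bxh3: captured black queen

black pawn, white knight, white pawn, black queen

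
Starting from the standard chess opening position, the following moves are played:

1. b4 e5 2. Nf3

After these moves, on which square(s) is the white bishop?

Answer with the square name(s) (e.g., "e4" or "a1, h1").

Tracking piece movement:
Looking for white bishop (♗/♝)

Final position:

  a b c d e f g h
  ─────────────────
8│♜ ♞ ♝ ♛ ♚ ♝ ♞ ♜│8
7│♟ ♟ ♟ ♟ · ♟ ♟ ♟│7
6│· · · · · · · ·│6
5│· · · · ♟ · · ·│5
4│· ♙ · · · · · ·│4
3│· · · · · ♘ · ·│3
2│♙ · ♙ ♙ ♙ ♙ ♙ ♙│2
1│♖ ♘ ♗ ♕ ♔ ♗ · ♖│1
  ─────────────────
  a b c d e f g h


c1, f1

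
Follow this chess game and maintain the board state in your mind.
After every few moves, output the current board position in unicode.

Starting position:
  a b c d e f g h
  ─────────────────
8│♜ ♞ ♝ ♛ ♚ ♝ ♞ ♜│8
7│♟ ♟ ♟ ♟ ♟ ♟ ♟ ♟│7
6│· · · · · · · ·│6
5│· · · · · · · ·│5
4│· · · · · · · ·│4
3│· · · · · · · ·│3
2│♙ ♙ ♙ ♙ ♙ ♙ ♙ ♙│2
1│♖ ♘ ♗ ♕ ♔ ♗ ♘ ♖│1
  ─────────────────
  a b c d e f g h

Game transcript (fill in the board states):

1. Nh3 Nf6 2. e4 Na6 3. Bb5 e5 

  a b c d e f g h
  ─────────────────
8│♜ · ♝ ♛ ♚ ♝ · ♜│8
7│♟ ♟ ♟ ♟ · ♟ ♟ ♟│7
6│♞ · · · · ♞ · ·│6
5│· ♗ · · ♟ · · ·│5
4│· · · · ♙ · · ·│4
3│· · · · · · · ♘│3
2│♙ ♙ ♙ ♙ · ♙ ♙ ♙│2
1│♖ ♘ ♗ ♕ ♔ · · ♖│1
  ─────────────────
  a b c d e f g h

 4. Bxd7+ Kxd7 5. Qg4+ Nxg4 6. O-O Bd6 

  a b c d e f g h
  ─────────────────
8│♜ · ♝ ♛ · · · ♜│8
7│♟ ♟ ♟ ♚ · ♟ ♟ ♟│7
6│♞ · · ♝ · · · ·│6
5│· · · · ♟ · · ·│5
4│· · · · ♙ · ♞ ·│4
3│· · · · · · · ♘│3
2│♙ ♙ ♙ ♙ · ♙ ♙ ♙│2
1│♖ ♘ ♗ · · ♖ ♔ ·│1
  ─────────────────
  a b c d e f g h

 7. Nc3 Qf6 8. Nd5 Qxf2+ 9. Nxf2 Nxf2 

  a b c d e f g h
  ─────────────────
8│♜ · ♝ · · · · ♜│8
7│♟ ♟ ♟ ♚ · ♟ ♟ ♟│7
6│♞ · · ♝ · · · ·│6
5│· · · ♘ ♟ · · ·│5
4│· · · · ♙ · · ·│4
3│· · · · · · · ·│3
2│♙ ♙ ♙ ♙ · ♞ ♙ ♙│2
1│♖ · ♗ · · ♖ ♔ ·│1
  ─────────────────
  a b c d e f g h

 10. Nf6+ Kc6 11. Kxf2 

  a b c d e f g h
  ─────────────────
8│♜ · ♝ · · · · ♜│8
7│♟ ♟ ♟ · · ♟ ♟ ♟│7
6│♞ · ♚ ♝ · ♘ · ·│6
5│· · · · ♟ · · ·│5
4│· · · · ♙ · · ·│4
3│· · · · · · · ·│3
2│♙ ♙ ♙ ♙ · ♔ ♙ ♙│2
1│♖ · ♗ · · ♖ · ·│1
  ─────────────────
  a b c d e f g h
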